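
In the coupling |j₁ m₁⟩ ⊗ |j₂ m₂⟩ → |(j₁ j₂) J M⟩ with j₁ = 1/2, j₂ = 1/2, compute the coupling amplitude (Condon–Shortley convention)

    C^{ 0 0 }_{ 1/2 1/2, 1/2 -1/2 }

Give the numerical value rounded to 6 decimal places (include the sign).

+√(1/2) = +0.707107

√[1·1!0!0!/2! · 1!0!0!1!0!0!] = √(1/2)
  +(−1)^0/∏(0,1,0,0,0,0)! = 1  (running 1)
⟨..|..⟩ = √(1/2)·(1) = +0.707107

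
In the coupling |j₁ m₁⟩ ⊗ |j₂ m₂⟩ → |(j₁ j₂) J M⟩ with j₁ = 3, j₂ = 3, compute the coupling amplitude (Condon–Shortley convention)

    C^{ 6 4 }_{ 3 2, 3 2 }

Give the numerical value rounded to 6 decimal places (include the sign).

+0.738549  (= +√(6/11))

j₁+j₂−J=0  J+j₁−j₂=6  J−j₁+j₂=6  j₁+j₂+J+1=13
(j₁±m₁, j₂±m₂, J±M) = (5,1,5,1,10,2)
P² = 1244160000/11
sum k=0..0:
  [0] +1/14400 = 1/14400
S = 1/14400
C² = P²·S² = 6/11 ; C = +0.738549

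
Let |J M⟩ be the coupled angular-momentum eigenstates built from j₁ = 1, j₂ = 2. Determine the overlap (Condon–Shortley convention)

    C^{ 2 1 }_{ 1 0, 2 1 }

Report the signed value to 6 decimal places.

triangle: 1!*1!*3!/6! = 6/720
(j±m)!: 1!*1!*3!*1!*3!*1! = 36
prefactor² = (2J+1)*Δ*N² = 3/2
  k=0: +1/(0!*1!*1!*3!*0!*0!) = 1/6
  k=1: −1/(1!*0!*0!*2!*1!*1!) = -1/2
Σ = -1/3  ⇒  CG² = 3/2*(-1/3)² = 1/6
CG = −√(1/6) = -0.408248

−√(1/6) ≈ -0.408248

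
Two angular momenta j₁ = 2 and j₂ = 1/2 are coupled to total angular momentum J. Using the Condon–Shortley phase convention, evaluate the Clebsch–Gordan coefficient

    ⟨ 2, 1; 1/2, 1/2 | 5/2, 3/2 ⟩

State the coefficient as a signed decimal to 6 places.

+0.894427  (= +√(4/5))

triangle: 0!*4!*1!/6! = 24/720
(j±m)!: 3!*1!*1!*0!*4!*1! = 144
prefactor² = (2J+1)*Δ*N² = 144/5
  k=0: +1/(0!*0!*1!*1!*3!*0!) = 1/6
Σ = 1/6  ⇒  CG² = 144/5*1/6² = 4/5
CG = +√(4/5) = +0.894427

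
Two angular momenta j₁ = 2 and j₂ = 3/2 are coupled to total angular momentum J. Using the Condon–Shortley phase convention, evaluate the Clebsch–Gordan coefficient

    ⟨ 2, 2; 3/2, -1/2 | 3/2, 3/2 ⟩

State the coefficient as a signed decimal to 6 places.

triangle: 2!*2!*1!/6! = 4/720
(j±m)!: 4!*0!*1!*2!*3!*0! = 288
prefactor² = (2J+1)*Δ*N² = 32/5
  k=0: +1/(0!*2!*0!*1!*2!*0!) = 1/4
Σ = 1/4  ⇒  CG² = 32/5*1/4² = 2/5
CG = +√(2/5) = +0.632456

+√(2/5) ≈ +0.632456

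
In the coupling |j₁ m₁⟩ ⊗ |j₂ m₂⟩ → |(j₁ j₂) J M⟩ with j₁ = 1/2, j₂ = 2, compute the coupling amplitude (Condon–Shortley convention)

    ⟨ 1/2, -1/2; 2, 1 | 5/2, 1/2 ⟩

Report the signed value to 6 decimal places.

+√(2/5) = +0.632456

√[6·0!1!4!/6! · 0!1!3!1!3!2!] = √(72/5)
  +(−1)^0/∏(0,0,1,3,0,1)! = 1/6  (running 1/6)
⟨..|..⟩ = √(72/5)·(1/6) = +0.632456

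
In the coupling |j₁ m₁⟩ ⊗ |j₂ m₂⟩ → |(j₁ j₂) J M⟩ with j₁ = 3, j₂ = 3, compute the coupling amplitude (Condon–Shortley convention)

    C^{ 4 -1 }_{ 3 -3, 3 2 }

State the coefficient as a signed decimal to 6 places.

+√(15/77) = +0.441367

j₁+j₂−J=2  J+j₁−j₂=4  J−j₁+j₂=4  j₁+j₂+J+1=11
(j₁±m₁, j₂±m₂, J±M) = (0,6,5,1,3,5)
P² = 1244160/77
sum k=2..2:
  [2] +1/288 = 1/288
S = 1/288
C² = P²·S² = 15/77 ; C = +0.441367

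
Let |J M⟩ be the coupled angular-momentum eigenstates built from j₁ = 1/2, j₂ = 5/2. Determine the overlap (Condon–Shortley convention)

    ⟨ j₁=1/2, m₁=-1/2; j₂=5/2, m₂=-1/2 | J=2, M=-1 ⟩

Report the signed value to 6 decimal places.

√[5·1!0!4!/6! · 0!1!2!3!1!3!] = √(12)
  +(−1)^1/∏(1,0,0,1,0,3)! = -1/6  (running -1/6)
⟨..|..⟩ = √(12)·(-1/6) = -0.577350

-0.577350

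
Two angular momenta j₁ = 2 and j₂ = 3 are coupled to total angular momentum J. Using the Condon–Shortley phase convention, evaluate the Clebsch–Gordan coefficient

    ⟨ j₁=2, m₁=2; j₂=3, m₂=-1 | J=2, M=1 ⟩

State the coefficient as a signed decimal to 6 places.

+0.462910

triangle: 3!×1!×3!/8! = 36/40320
(j±m)!: 4!×0!×2!×4!×3!×1! = 6912
prefactor² = (2J+1)×Δ×N² = 216/7
  k=0: +1/(0!×3!×0!×2!×1!×1!) = 1/12
Σ = 1/12  ⇒  CG² = 216/7×1/12² = 3/14
CG = +√(3/14) = +0.462910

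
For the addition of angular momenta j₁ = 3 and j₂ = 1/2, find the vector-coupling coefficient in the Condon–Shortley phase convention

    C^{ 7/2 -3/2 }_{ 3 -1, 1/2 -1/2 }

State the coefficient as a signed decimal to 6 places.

√[8·0!6!1!/8! · 2!4!0!1!2!5!] = √(11520/7)
  +(−1)^0/∏(0,0,4,0,2,1)! = 1/48  (running 1/48)
⟨..|..⟩ = √(11520/7)·(1/48) = +0.845154

+√(5/7) = +0.845154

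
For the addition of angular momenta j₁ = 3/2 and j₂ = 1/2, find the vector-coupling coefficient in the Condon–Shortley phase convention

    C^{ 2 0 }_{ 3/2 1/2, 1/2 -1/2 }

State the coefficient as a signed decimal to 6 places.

+0.707107  (= +√(1/2))

j₁+j₂−J=0  J+j₁−j₂=3  J−j₁+j₂=1  j₁+j₂+J+1=5
(j₁±m₁, j₂±m₂, J±M) = (2,1,0,1,2,2)
P² = 2
sum k=0..0:
  [0] +1/2 = 1/2
S = 1/2
C² = P²·S² = 1/2 ; C = +0.707107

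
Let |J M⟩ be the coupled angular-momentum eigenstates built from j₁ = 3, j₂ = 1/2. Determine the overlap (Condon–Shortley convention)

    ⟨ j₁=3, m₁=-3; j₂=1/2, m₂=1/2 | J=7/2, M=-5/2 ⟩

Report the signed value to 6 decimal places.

triangle: 0!*6!*1!/8! = 720/40320
(j±m)!: 0!*6!*1!*0!*1!*6! = 518400
prefactor² = (2J+1)*Δ*N² = 518400/7
  k=0: +1/(0!*0!*6!*1!*0!*0!) = 1/720
Σ = 1/720  ⇒  CG² = 518400/7*1/720² = 1/7
CG = +√(1/7) = +0.377964

+√(1/7) ≈ +0.377964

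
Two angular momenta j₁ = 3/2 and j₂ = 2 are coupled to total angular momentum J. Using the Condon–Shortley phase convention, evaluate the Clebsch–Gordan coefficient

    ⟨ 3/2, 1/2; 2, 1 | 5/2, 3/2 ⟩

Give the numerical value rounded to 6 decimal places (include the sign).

j₁+j₂−J=1  J+j₁−j₂=2  J−j₁+j₂=3  j₁+j₂+J+1=7
(j₁±m₁, j₂±m₂, J±M) = (2,1,3,1,4,1)
P² = 144/35
sum k=0..1:
  [0] +1/6 = 1/6
  [1] −1/4 = -1/4
S = -1/12
C² = P²·S² = 1/35 ; C = -0.169031

-0.169031  (= −√(1/35))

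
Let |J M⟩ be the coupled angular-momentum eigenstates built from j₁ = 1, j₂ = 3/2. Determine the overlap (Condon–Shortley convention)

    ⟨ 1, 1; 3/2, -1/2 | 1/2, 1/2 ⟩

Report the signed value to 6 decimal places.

√[2·2!0!1!/4! · 2!0!1!2!1!0!] = √(2/3)
  +(−1)^0/∏(0,2,0,1,0,0)! = 1/2  (running 1/2)
⟨..|..⟩ = √(2/3)·(1/2) = +0.408248

+0.408248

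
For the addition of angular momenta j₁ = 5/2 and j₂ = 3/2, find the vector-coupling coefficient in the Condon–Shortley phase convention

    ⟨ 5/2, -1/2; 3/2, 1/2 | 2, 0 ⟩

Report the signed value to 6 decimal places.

−√(1/14) = -0.267261

j₁+j₂−J=2  J+j₁−j₂=3  J−j₁+j₂=1  j₁+j₂+J+1=7
(j₁±m₁, j₂±m₂, J±M) = (2,3,2,1,2,2)
P² = 8/7
sum k=1..2:
  [1] −1/2 = -1/2
  [2] +1/4 = 1/4
S = -1/4
C² = P²·S² = 1/14 ; C = -0.267261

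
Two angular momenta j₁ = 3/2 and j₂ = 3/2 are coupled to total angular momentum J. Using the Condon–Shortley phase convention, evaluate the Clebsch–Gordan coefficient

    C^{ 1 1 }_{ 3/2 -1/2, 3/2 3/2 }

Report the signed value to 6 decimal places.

+√(3/10) = +0.547723

triangle: 2!*1!*1!/5! = 2/120
(j±m)!: 1!*2!*3!*0!*2!*0! = 24
prefactor² = (2J+1)*Δ*N² = 6/5
  k=2: +1/(2!*0!*0!*1!*1!*0!) = 1/2
Σ = 1/2  ⇒  CG² = 6/5*1/2² = 3/10
CG = +√(3/10) = +0.547723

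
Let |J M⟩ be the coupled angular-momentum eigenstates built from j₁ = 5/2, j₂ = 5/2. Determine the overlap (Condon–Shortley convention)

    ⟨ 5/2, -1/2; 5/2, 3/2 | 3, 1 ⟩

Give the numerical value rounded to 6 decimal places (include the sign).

+√(1/30) ≈ +0.182574

√[7·2!3!3!/9! · 2!3!4!1!4!2!] = √(96/5)
  +(−1)^1/∏(1,1,2,3,1,0)! = -1/12  (running -1/12)
  +(−1)^2/∏(2,0,1,2,2,1)! = 1/8  (running 1/24)
⟨..|..⟩ = √(96/5)·(1/24) = +0.182574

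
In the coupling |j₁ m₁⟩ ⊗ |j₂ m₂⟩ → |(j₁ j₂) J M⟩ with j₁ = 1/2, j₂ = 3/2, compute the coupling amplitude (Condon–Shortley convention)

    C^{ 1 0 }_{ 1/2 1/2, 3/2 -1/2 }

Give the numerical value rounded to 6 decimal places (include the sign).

√[3·1!0!2!/4! · 1!0!1!2!1!1!] = √(1/2)
  +(−1)^0/∏(0,1,0,1,0,1)! = 1  (running 1)
⟨..|..⟩ = √(1/2)·(1) = +0.707107

+√(1/2) ≈ +0.707107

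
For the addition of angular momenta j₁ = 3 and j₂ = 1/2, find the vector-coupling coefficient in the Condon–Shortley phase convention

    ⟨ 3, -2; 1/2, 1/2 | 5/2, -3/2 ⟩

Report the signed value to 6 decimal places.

-0.845154

√[6·1!5!0!/7! · 1!5!1!0!1!4!] = √(2880/7)
  +(−1)^1/∏(1,0,4,0,1,0)! = -1/24  (running -1/24)
⟨..|..⟩ = √(2880/7)·(-1/24) = -0.845154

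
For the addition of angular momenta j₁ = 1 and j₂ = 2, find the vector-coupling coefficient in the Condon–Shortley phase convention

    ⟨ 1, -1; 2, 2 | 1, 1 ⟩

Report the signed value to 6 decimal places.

+0.774597

triangle: 2!*0!*2!/5! = 4/120
(j±m)!: 0!*2!*4!*0!*2!*0! = 96
prefactor² = (2J+1)*Δ*N² = 48/5
  k=2: +1/(2!*0!*0!*2!*0!*0!) = 1/4
Σ = 1/4  ⇒  CG² = 48/5*1/4² = 3/5
CG = +√(3/5) = +0.774597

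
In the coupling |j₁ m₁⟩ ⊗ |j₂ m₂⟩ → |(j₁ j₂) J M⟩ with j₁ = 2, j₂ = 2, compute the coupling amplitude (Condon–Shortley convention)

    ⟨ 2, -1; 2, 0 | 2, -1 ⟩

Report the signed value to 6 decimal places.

triangle: 2!×2!×2!/7! = 8/5040
(j±m)!: 1!×3!×2!×2!×1!×3! = 144
prefactor² = (2J+1)×Δ×N² = 8/7
  k=1: −1/(1!×1!×2!×1!×0!×1!) = -1/2
  k=2: +1/(2!×0!×1!×0!×1!×2!) = 1/4
Σ = -1/4  ⇒  CG² = 8/7×(-1/4)² = 1/14
CG = −√(1/14) = -0.267261

-0.267261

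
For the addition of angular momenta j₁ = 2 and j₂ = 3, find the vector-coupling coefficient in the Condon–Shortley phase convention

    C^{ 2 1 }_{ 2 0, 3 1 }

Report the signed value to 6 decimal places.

triangle: 3!×1!×3!/8! = 36/40320
(j±m)!: 2!×2!×4!×2!×3!×1! = 1152
prefactor² = (2J+1)×Δ×N² = 36/7
  k=1: −1/(1!×2!×1!×3!×0!×0!) = -1/12
  k=2: +1/(2!×1!×0!×2!×1!×1!) = 1/4
Σ = 1/6  ⇒  CG² = 36/7×1/6² = 1/7
CG = +√(1/7) = +0.377964

+√(1/7) ≈ +0.377964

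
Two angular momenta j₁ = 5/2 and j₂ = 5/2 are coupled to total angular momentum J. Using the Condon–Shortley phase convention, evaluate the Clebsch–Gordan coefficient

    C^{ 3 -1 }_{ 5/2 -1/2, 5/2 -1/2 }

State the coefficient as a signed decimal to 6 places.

√[7·2!3!3!/9! · 2!3!2!3!2!4!] = √(48/5)
  +(−1)^0/∏(0,2,3,2,0,1)! = 1/24  (running 1/24)
  +(−1)^1/∏(1,1,2,1,1,2)! = -1/4  (running -5/24)
  +(−1)^2/∏(2,0,1,0,2,3)! = 1/24  (running -1/6)
⟨..|..⟩ = √(48/5)·(-1/6) = -0.516398

−√(4/15) ≈ -0.516398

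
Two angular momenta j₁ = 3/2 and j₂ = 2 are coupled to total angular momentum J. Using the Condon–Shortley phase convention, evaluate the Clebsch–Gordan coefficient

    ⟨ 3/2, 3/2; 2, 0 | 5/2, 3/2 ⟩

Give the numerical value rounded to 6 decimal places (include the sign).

+0.717137

√[6·1!2!3!/7! · 3!0!2!2!4!1!] = √(288/35)
  +(−1)^0/∏(0,1,0,2,2,1)! = 1/4  (running 1/4)
⟨..|..⟩ = √(288/35)·(1/4) = +0.717137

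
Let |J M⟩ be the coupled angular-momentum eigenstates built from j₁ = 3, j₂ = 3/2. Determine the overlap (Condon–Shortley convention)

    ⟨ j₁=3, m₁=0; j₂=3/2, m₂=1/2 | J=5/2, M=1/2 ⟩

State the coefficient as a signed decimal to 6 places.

-0.414039  (= −√(6/35))

j₁+j₂−J=2  J+j₁−j₂=4  J−j₁+j₂=1  j₁+j₂+J+1=8
(j₁±m₁, j₂±m₂, J±M) = (3,3,2,1,3,2)
P² = 216/35
sum k=1..2:
  [1] −1/4 = -1/4
  [2] +1/12 = 1/12
S = -1/6
C² = P²·S² = 6/35 ; C = -0.414039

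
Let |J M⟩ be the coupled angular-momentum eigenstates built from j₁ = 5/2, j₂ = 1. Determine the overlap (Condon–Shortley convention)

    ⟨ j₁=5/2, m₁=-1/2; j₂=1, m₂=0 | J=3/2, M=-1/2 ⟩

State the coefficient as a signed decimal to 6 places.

−√(2/5) = -0.632456

triangle: 2!·3!·0!/6! = 12/720
(j±m)!: 2!·3!·1!·1!·1!·2! = 24
prefactor² = (2J+1)·Δ·N² = 8/5
  k=1: −1/(1!·1!·2!·0!·1!·0!) = -1/2
Σ = -1/2  ⇒  CG² = 8/5·(-1/2)² = 2/5
CG = −√(2/5) = -0.632456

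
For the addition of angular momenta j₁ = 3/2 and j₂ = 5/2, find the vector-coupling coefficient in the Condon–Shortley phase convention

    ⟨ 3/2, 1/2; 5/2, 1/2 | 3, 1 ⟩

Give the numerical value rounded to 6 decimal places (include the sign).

j₁+j₂−J=1  J+j₁−j₂=2  J−j₁+j₂=4  j₁+j₂+J+1=8
(j₁±m₁, j₂±m₂, J±M) = (2,1,3,2,4,2)
P² = 48/5
sum k=0..1:
  [0] +1/6 = 1/6
  [1] −1/8 = -1/8
S = 1/24
C² = P²·S² = 1/60 ; C = +0.129099

+√(1/60) = +0.129099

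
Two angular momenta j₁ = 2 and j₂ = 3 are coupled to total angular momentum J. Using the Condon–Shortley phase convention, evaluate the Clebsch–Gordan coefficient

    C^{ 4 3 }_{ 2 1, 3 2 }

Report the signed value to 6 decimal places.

j₁+j₂−J=1  J+j₁−j₂=3  J−j₁+j₂=5  j₁+j₂+J+1=10
(j₁±m₁, j₂±m₂, J±M) = (3,1,5,1,7,1)
P² = 6480
sum k=0..1:
  [0] +1/240 = 1/240
  [1] −1/144 = -1/144
S = -1/360
C² = P²·S² = 1/20 ; C = -0.223607

-0.223607  (= −√(1/20))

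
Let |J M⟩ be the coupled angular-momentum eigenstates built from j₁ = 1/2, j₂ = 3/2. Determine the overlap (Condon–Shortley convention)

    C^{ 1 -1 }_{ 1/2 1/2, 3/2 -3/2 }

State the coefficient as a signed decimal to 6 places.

j₁+j₂−J=1  J+j₁−j₂=0  J−j₁+j₂=2  j₁+j₂+J+1=4
(j₁±m₁, j₂±m₂, J±M) = (1,0,0,3,0,2)
P² = 3
sum k=0..0:
  [0] +1/2 = 1/2
S = 1/2
C² = P²·S² = 3/4 ; C = +0.866025

+0.866025  (= +√(3/4))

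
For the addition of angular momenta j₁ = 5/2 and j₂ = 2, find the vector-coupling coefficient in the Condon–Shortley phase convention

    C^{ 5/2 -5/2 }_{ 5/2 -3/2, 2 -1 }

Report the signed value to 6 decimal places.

triangle: 2!·3!·2!/8! = 24/40320
(j±m)!: 1!·4!·1!·3!·0!·5! = 17280
prefactor² = (2J+1)·Δ·N² = 432/7
  k=1: −1/(1!·1!·3!·0!·0!·2!) = -1/12
Σ = -1/12  ⇒  CG² = 432/7·(-1/12)² = 3/7
CG = −√(3/7) = -0.654654

-0.654654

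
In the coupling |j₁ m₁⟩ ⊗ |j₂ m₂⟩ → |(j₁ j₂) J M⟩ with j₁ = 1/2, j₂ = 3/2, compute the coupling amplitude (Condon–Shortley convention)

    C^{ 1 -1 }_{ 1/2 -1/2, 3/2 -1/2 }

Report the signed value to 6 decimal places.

√[3·1!0!2!/4! · 0!1!1!2!0!2!] = √(1)
  +(−1)^1/∏(1,0,0,0,0,2)! = -1/2  (running -1/2)
⟨..|..⟩ = √(1)·(-1/2) = -0.500000

-0.500000  (= −√(1/4))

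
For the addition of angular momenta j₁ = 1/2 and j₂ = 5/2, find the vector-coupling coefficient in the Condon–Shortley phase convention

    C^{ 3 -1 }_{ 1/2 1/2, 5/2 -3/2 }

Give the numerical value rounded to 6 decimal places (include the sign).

+0.577350  (= +√(1/3))

√[7·0!1!5!/7! · 1!0!1!4!2!4!] = √(192)
  +(−1)^0/∏(0,0,0,1,1,4)! = 1/24  (running 1/24)
⟨..|..⟩ = √(192)·(1/24) = +0.577350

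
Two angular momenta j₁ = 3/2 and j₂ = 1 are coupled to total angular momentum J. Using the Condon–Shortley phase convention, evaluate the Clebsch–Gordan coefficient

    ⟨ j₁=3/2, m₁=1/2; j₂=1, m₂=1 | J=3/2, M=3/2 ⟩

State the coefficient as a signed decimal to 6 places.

√[4·1!2!1!/5! · 2!1!2!0!3!0!] = √(8/5)
  +(−1)^1/∏(1,0,0,1,2,0)! = -1/2  (running -1/2)
⟨..|..⟩ = √(8/5)·(-1/2) = -0.632456

−√(2/5) = -0.632456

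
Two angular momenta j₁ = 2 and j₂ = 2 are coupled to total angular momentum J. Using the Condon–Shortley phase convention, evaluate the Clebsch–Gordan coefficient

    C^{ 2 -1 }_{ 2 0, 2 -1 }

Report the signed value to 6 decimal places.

√[5·2!2!2!/7! · 2!2!1!3!1!3!] = √(8/7)
  +(−1)^0/∏(0,2,2,1,0,1)! = 1/4  (running 1/4)
  +(−1)^1/∏(1,1,1,0,1,2)! = -1/2  (running -1/4)
⟨..|..⟩ = √(8/7)·(-1/4) = -0.267261

−√(1/14) ≈ -0.267261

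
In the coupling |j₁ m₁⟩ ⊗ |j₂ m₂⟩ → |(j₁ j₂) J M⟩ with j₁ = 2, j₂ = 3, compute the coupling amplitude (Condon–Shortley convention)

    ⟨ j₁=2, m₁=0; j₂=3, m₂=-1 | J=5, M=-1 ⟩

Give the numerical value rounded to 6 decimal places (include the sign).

triangle: 0!·4!·6!/11! = 17280/39916800
(j±m)!: 2!·2!·2!·4!·4!·6! = 3317760
prefactor² = (2J+1)·Δ·N² = 110592/7
  k=0: +1/(0!·0!·2!·2!·2!·4!) = 1/192
Σ = 1/192  ⇒  CG² = 110592/7·1/192² = 3/7
CG = +√(3/7) = +0.654654

+√(3/7) ≈ +0.654654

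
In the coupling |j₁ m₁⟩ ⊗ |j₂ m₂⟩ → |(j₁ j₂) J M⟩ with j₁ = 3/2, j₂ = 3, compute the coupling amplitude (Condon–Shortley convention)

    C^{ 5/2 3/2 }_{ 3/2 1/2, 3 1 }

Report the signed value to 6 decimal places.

j₁+j₂−J=2  J+j₁−j₂=1  J−j₁+j₂=4  j₁+j₂+J+1=8
(j₁±m₁, j₂±m₂, J±M) = (2,1,4,2,4,1)
P² = 576/35
sum k=0..1:
  [0] +1/48 = 1/48
  [1] −1/6 = -1/6
S = -7/48
C² = P²·S² = 7/20 ; C = -0.591608

−√(7/20) = -0.591608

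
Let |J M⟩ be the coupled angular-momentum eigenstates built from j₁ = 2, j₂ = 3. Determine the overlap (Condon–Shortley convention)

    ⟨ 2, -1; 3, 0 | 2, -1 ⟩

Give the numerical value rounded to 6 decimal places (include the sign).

+0.534522

√[5·3!1!3!/8! · 1!3!3!3!1!3!] = √(81/14)
  +(−1)^2/∏(2,1,1,1,0,2)! = 1/4  (running 1/4)
  +(−1)^3/∏(3,0,0,0,1,3)! = -1/36  (running 2/9)
⟨..|..⟩ = √(81/14)·(2/9) = +0.534522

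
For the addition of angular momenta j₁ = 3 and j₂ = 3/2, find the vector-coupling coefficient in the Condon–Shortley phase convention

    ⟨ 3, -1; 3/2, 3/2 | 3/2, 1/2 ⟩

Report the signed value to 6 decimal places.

-0.338062  (= −√(4/35))

triangle: 3!×3!×0!/7! = 36/5040
(j±m)!: 2!×4!×3!×0!×2!×1! = 576
prefactor² = (2J+1)×Δ×N² = 576/35
  k=3: −1/(3!×0!×1!×0!×2!×0!) = -1/12
Σ = -1/12  ⇒  CG² = 576/35×(-1/12)² = 4/35
CG = −√(4/35) = -0.338062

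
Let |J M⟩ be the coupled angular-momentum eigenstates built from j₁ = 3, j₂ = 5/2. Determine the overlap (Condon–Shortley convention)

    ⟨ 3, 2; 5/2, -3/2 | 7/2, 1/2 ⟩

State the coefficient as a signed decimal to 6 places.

triangle: 2!*4!*3!/10! = 288/3628800
(j±m)!: 5!*1!*1!*4!*4!*3! = 414720
prefactor² = (2J+1)*Δ*N² = 9216/35
  k=0: +1/(0!*2!*1!*1!*3!*2!) = 1/24
  k=1: −1/(1!*1!*0!*0!*4!*3!) = -1/144
Σ = 5/144  ⇒  CG² = 9216/35*5/144² = 20/63
CG = +√(20/63) = +0.563436

+√(20/63) ≈ +0.563436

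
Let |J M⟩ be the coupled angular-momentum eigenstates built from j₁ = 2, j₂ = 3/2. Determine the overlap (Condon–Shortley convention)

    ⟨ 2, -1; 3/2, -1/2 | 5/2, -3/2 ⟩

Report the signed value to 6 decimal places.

√[6·1!3!2!/7! · 1!3!1!2!1!4!] = √(144/35)
  +(−1)^0/∏(0,1,3,1,0,1)! = 1/6  (running 1/6)
  +(−1)^1/∏(1,0,2,0,1,2)! = -1/4  (running -1/12)
⟨..|..⟩ = √(144/35)·(-1/12) = -0.169031

-0.169031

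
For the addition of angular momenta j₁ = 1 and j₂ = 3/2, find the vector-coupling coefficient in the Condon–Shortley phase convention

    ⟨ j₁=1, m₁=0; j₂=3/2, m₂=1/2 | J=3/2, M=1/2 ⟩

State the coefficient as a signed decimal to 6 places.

j₁+j₂−J=1  J+j₁−j₂=1  J−j₁+j₂=2  j₁+j₂+J+1=5
(j₁±m₁, j₂±m₂, J±M) = (1,1,2,1,2,1)
P² = 4/15
sum k=0..1:
  [0] +1/2 = 1/2
  [1] −1/1 = -1
S = -1/2
C² = P²·S² = 1/15 ; C = -0.258199

−√(1/15) ≈ -0.258199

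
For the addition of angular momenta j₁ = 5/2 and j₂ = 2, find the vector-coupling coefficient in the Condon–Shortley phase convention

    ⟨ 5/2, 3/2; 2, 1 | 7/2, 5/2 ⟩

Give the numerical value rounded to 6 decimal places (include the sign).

+0.125988

j₁+j₂−J=1  J+j₁−j₂=4  J−j₁+j₂=3  j₁+j₂+J+1=9
(j₁±m₁, j₂±m₂, J±M) = (4,1,3,1,6,1)
P² = 2304/7
sum k=0..1:
  [0] +1/36 = 1/36
  [1] −1/48 = -1/48
S = 1/144
C² = P²·S² = 1/63 ; C = +0.125988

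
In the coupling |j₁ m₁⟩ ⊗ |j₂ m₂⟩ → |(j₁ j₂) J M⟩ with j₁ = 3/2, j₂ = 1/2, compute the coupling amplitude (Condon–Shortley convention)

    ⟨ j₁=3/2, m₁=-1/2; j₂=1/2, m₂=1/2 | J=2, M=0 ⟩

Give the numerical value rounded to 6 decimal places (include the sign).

+0.707107

triangle: 0!×3!×1!/5! = 6/120
(j±m)!: 1!×2!×1!×0!×2!×2! = 8
prefactor² = (2J+1)×Δ×N² = 2
  k=0: +1/(0!×0!×2!×1!×1!×0!) = 1/2
Σ = 1/2  ⇒  CG² = 2×1/2² = 1/2
CG = +√(1/2) = +0.707107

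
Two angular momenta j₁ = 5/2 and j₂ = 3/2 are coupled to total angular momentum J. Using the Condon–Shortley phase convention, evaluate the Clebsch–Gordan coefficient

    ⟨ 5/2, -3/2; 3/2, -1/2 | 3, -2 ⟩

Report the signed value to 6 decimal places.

-0.288675

j₁+j₂−J=1  J+j₁−j₂=4  J−j₁+j₂=2  j₁+j₂+J+1=8
(j₁±m₁, j₂±m₂, J±M) = (1,4,1,2,1,5)
P² = 48
sum k=0..1:
  [0] +1/24 = 1/24
  [1] −1/12 = -1/12
S = -1/24
C² = P²·S² = 1/12 ; C = -0.288675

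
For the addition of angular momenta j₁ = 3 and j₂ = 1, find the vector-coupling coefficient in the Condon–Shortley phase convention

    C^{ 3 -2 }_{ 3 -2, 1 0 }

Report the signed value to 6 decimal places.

−√(1/3) ≈ -0.577350

triangle: 1!·5!·1!/8! = 120/40320
(j±m)!: 1!·5!·1!·1!·1!·5! = 14400
prefactor² = (2J+1)·Δ·N² = 300
  k=0: +1/(0!·1!·5!·1!·0!·0!) = 1/120
  k=1: −1/(1!·0!·4!·0!·1!·1!) = -1/24
Σ = -1/30  ⇒  CG² = 300·(-1/30)² = 1/3
CG = −√(1/3) = -0.577350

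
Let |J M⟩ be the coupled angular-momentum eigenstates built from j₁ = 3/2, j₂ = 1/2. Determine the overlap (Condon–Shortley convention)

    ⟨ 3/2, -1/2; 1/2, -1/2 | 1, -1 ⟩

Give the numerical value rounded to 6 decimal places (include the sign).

√[3·1!2!0!/4! · 1!2!0!1!0!2!] = √(1)
  +(−1)^0/∏(0,1,2,0,0,0)! = 1/2  (running 1/2)
⟨..|..⟩ = √(1)·(1/2) = +0.500000

+0.500000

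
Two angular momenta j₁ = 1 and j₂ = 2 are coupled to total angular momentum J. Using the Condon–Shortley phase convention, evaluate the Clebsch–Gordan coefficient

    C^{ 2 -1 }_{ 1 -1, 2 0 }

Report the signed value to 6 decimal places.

√[5·1!1!3!/6! · 0!2!2!2!1!3!] = √(2)
  +(−1)^1/∏(1,0,1,1,0,2)! = -1/2  (running -1/2)
⟨..|..⟩ = √(2)·(-1/2) = -0.707107

-0.707107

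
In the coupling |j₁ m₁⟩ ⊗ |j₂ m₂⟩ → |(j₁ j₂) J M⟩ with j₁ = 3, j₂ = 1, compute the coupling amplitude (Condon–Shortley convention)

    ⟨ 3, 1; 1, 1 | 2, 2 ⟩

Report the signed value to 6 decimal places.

+√(1/21) = +0.218218

j₁+j₂−J=2  J+j₁−j₂=4  J−j₁+j₂=0  j₁+j₂+J+1=7
(j₁±m₁, j₂±m₂, J±M) = (4,2,2,0,4,0)
P² = 768/7
sum k=2..2:
  [2] +1/48 = 1/48
S = 1/48
C² = P²·S² = 1/21 ; C = +0.218218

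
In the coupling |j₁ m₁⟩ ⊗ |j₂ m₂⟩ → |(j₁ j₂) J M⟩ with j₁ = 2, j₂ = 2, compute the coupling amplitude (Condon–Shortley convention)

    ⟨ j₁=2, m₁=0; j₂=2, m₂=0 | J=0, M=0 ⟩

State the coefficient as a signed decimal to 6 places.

√[1·4!0!0!/5! · 2!2!2!2!0!0!] = √(16/5)
  +(−1)^2/∏(2,2,0,0,0,0)! = 1/4  (running 1/4)
⟨..|..⟩ = √(16/5)·(1/4) = +0.447214

+0.447214  (= +√(1/5))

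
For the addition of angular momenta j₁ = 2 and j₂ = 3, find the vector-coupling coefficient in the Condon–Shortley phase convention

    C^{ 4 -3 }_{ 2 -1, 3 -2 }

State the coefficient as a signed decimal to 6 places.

+0.223607

j₁+j₂−J=1  J+j₁−j₂=3  J−j₁+j₂=5  j₁+j₂+J+1=10
(j₁±m₁, j₂±m₂, J±M) = (1,3,1,5,1,7)
P² = 6480
sum k=0..1:
  [0] +1/144 = 1/144
  [1] −1/240 = -1/240
S = 1/360
C² = P²·S² = 1/20 ; C = +0.223607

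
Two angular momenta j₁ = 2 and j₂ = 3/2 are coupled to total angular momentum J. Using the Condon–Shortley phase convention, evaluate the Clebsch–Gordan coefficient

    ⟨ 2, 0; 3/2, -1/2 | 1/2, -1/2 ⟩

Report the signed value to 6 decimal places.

j₁+j₂−J=3  J+j₁−j₂=1  J−j₁+j₂=0  j₁+j₂+J+1=5
(j₁±m₁, j₂±m₂, J±M) = (2,2,1,2,0,1)
P² = 4/5
sum k=1..1:
  [1] −1/2 = -1/2
S = -1/2
C² = P²·S² = 1/5 ; C = -0.447214

−√(1/5) ≈ -0.447214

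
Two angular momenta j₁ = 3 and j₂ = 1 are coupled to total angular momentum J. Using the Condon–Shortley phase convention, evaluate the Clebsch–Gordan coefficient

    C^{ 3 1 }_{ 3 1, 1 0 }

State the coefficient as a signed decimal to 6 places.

j₁+j₂−J=1  J+j₁−j₂=5  J−j₁+j₂=1  j₁+j₂+J+1=8
(j₁±m₁, j₂±m₂, J±M) = (4,2,1,1,4,2)
P² = 48
sum k=0..1:
  [0] +1/12 = 1/12
  [1] −1/24 = -1/24
S = 1/24
C² = P²·S² = 1/12 ; C = +0.288675

+0.288675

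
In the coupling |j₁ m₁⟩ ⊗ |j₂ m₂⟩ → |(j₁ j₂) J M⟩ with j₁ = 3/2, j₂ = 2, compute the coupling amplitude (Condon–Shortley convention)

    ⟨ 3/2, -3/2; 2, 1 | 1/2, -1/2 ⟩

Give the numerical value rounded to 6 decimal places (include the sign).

j₁+j₂−J=3  J+j₁−j₂=0  J−j₁+j₂=1  j₁+j₂+J+1=5
(j₁±m₁, j₂±m₂, J±M) = (0,3,3,1,0,1)
P² = 18/5
sum k=3..3:
  [3] −1/6 = -1/6
S = -1/6
C² = P²·S² = 1/10 ; C = -0.316228

−√(1/10) = -0.316228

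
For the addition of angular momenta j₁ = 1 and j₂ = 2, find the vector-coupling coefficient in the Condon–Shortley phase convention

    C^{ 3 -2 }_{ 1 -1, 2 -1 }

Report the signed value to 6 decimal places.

+0.816497  (= +√(2/3))

j₁+j₂−J=0  J+j₁−j₂=2  J−j₁+j₂=4  j₁+j₂+J+1=7
(j₁±m₁, j₂±m₂, J±M) = (0,2,1,3,1,5)
P² = 96
sum k=0..0:
  [0] +1/12 = 1/12
S = 1/12
C² = P²·S² = 2/3 ; C = +0.816497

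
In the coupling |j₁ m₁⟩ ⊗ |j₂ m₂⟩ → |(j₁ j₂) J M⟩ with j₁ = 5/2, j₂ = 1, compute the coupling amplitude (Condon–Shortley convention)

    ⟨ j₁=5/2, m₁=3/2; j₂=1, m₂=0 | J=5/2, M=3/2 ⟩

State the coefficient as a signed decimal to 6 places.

√[6·1!4!1!/7! · 4!1!1!1!4!1!] = √(576/35)
  +(−1)^0/∏(0,1,1,1,3,0)! = 1/6  (running 1/6)
  +(−1)^1/∏(1,0,0,0,4,1)! = -1/24  (running 1/8)
⟨..|..⟩ = √(576/35)·(1/8) = +0.507093

+0.507093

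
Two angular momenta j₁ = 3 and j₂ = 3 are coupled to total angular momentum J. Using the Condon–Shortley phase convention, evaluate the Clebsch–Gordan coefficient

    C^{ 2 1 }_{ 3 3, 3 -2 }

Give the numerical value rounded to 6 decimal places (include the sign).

+√(25/84) = +0.545545

√[5·4!2!2!/9! · 6!0!1!5!3!1!] = √(4800/7)
  +(−1)^0/∏(0,4,0,1,2,1)! = 1/48  (running 1/48)
⟨..|..⟩ = √(4800/7)·(1/48) = +0.545545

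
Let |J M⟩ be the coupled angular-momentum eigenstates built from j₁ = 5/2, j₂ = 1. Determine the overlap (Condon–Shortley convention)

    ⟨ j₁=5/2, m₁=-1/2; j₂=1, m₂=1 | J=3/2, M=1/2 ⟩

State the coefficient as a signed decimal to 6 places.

triangle: 2!×3!×0!/6! = 12/720
(j±m)!: 2!×3!×2!×0!×2!×1! = 48
prefactor² = (2J+1)×Δ×N² = 16/5
  k=2: +1/(2!×0!×1!×0!×2!×0!) = 1/4
Σ = 1/4  ⇒  CG² = 16/5×1/4² = 1/5
CG = +√(1/5) = +0.447214

+0.447214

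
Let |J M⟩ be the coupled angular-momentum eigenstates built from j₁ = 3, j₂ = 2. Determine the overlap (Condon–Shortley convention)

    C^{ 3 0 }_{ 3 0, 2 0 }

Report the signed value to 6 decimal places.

-0.516398  (= −√(4/15))

j₁+j₂−J=2  J+j₁−j₂=4  J−j₁+j₂=2  j₁+j₂+J+1=9
(j₁±m₁, j₂±m₂, J±M) = (3,3,2,2,3,3)
P² = 48/5
sum k=0..2:
  [0] +1/24 = 1/24
  [1] −1/4 = -1/4
  [2] +1/24 = 1/24
S = -1/6
C² = P²·S² = 4/15 ; C = -0.516398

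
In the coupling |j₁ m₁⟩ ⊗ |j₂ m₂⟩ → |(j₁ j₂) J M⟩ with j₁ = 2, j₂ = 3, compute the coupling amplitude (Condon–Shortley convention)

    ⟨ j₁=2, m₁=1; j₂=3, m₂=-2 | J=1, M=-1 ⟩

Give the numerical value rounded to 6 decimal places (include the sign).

−√(2/7) = -0.534522

√[3·4!0!2!/7! · 3!1!1!5!0!2!] = √(288/7)
  +(−1)^1/∏(1,3,0,0,0,2)! = -1/12  (running -1/12)
⟨..|..⟩ = √(288/7)·(-1/12) = -0.534522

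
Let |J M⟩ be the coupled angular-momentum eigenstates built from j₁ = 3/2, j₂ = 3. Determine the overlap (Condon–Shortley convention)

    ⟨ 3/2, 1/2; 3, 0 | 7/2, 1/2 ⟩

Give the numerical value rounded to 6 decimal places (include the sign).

+0.308607

√[8·1!2!5!/9! · 2!1!3!3!4!3!] = √(384/7)
  +(−1)^0/∏(0,1,1,3,1,2)! = 1/12  (running 1/12)
  +(−1)^1/∏(1,0,0,2,2,3)! = -1/24  (running 1/24)
⟨..|..⟩ = √(384/7)·(1/24) = +0.308607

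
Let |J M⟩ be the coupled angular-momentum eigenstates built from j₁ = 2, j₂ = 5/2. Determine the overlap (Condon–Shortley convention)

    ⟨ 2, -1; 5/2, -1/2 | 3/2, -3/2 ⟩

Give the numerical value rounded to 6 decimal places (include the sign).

+√(9/35) = +0.507093

j₁+j₂−J=3  J+j₁−j₂=1  J−j₁+j₂=2  j₁+j₂+J+1=7
(j₁±m₁, j₂±m₂, J±M) = (1,3,2,3,0,3)
P² = 144/35
sum k=2..2:
  [2] +1/4 = 1/4
S = 1/4
C² = P²·S² = 9/35 ; C = +0.507093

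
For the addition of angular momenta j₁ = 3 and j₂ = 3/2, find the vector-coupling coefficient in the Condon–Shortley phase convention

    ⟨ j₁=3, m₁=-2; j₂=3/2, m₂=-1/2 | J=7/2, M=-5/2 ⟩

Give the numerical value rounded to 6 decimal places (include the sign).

triangle: 1!*5!*2!/9! = 240/362880
(j±m)!: 1!*5!*1!*2!*1!*6! = 172800
prefactor² = (2J+1)*Δ*N² = 6400/7
  k=0: +1/(0!*1!*5!*1!*0!*1!) = 1/120
  k=1: −1/(1!*0!*4!*0!*1!*2!) = -1/48
Σ = -1/80  ⇒  CG² = 6400/7*(-1/80)² = 1/7
CG = −√(1/7) = -0.377964

−√(1/7) ≈ -0.377964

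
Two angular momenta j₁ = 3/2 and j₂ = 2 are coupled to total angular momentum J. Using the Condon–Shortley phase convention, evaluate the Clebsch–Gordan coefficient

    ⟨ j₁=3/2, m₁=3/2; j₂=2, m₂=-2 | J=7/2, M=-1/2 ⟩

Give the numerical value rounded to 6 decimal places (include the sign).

√[8·0!3!4!/8! · 3!0!0!4!3!4!] = √(20736/35)
  +(−1)^0/∏(0,0,0,0,3,4)! = 1/144  (running 1/144)
⟨..|..⟩ = √(20736/35)·(1/144) = +0.169031

+0.169031  (= +√(1/35))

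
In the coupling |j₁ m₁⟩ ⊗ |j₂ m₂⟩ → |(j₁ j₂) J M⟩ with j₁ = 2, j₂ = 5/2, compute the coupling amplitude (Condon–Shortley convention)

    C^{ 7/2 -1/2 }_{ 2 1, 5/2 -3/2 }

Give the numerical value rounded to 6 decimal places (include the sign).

triangle: 1!*3!*4!/9! = 144/362880
(j±m)!: 3!*1!*1!*4!*3!*4! = 20736
prefactor² = (2J+1)*Δ*N² = 2304/35
  k=0: +1/(0!*1!*1!*1!*2!*3!) = 1/12
  k=1: −1/(1!*0!*0!*0!*3!*4!) = -1/144
Σ = 11/144  ⇒  CG² = 2304/35*11/144² = 121/315
CG = +√(121/315) = +0.619780

+0.619780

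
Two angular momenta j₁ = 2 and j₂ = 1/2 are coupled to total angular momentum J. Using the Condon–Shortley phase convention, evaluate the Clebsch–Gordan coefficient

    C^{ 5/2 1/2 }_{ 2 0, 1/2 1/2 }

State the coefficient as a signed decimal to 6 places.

+√(3/5) ≈ +0.774597

√[6·0!4!1!/6! · 2!2!1!0!3!2!] = √(48/5)
  +(−1)^0/∏(0,0,2,1,2,0)! = 1/4  (running 1/4)
⟨..|..⟩ = √(48/5)·(1/4) = +0.774597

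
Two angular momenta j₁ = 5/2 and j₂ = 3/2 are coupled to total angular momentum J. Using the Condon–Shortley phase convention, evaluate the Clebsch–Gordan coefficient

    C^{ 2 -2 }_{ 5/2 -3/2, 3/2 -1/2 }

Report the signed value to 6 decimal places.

-0.617213

j₁+j₂−J=2  J+j₁−j₂=3  J−j₁+j₂=1  j₁+j₂+J+1=7
(j₁±m₁, j₂±m₂, J±M) = (1,4,1,2,0,4)
P² = 96/7
sum k=1..1:
  [1] −1/6 = -1/6
S = -1/6
C² = P²·S² = 8/21 ; C = -0.617213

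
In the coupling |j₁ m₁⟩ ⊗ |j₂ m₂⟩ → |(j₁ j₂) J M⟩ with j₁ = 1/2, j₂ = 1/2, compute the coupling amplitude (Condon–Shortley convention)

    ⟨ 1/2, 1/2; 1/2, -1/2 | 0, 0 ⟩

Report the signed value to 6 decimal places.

+0.707107

j₁+j₂−J=1  J+j₁−j₂=0  J−j₁+j₂=0  j₁+j₂+J+1=2
(j₁±m₁, j₂±m₂, J±M) = (1,0,0,1,0,0)
P² = 1/2
sum k=0..0:
  [0] +1/1 = 1
S = 1
C² = P²·S² = 1/2 ; C = +0.707107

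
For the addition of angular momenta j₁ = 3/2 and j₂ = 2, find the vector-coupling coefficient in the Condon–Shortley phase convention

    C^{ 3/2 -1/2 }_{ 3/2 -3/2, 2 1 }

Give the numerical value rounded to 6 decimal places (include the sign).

j₁+j₂−J=2  J+j₁−j₂=1  J−j₁+j₂=2  j₁+j₂+J+1=6
(j₁±m₁, j₂±m₂, J±M) = (0,3,3,1,1,2)
P² = 8/5
sum k=2..2:
  [2] +1/2 = 1/2
S = 1/2
C² = P²·S² = 2/5 ; C = +0.632456

+0.632456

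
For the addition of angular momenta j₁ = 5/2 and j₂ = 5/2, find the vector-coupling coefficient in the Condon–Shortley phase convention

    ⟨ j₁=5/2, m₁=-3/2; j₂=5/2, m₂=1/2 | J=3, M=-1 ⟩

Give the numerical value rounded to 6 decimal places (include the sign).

+√(1/30) ≈ +0.182574

triangle: 2!·3!·3!/9! = 72/362880
(j±m)!: 1!·4!·3!·2!·2!·4! = 13824
prefactor² = (2J+1)·Δ·N² = 96/5
  k=1: −1/(1!·1!·3!·2!·0!·1!) = -1/12
  k=2: +1/(2!·0!·2!·1!·1!·2!) = 1/8
Σ = 1/24  ⇒  CG² = 96/5·1/24² = 1/30
CG = +√(1/30) = +0.182574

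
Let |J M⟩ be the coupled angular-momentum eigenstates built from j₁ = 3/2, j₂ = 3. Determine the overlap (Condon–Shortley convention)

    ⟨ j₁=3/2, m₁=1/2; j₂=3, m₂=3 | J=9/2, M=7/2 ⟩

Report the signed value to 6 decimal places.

+√(1/3) = +0.577350

j₁+j₂−J=0  J+j₁−j₂=3  J−j₁+j₂=6  j₁+j₂+J+1=10
(j₁±m₁, j₂±m₂, J±M) = (2,1,6,0,8,1)
P² = 691200
sum k=0..0:
  [0] +1/1440 = 1/1440
S = 1/1440
C² = P²·S² = 1/3 ; C = +0.577350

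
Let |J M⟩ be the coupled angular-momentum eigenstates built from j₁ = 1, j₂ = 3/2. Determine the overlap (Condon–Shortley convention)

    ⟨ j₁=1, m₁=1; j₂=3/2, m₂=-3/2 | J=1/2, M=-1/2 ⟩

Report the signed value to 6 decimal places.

√[2·2!0!1!/4! · 2!0!0!3!0!1!] = √(2)
  +(−1)^0/∏(0,2,0,0,0,1)! = 1/2  (running 1/2)
⟨..|..⟩ = √(2)·(1/2) = +0.707107

+√(1/2) = +0.707107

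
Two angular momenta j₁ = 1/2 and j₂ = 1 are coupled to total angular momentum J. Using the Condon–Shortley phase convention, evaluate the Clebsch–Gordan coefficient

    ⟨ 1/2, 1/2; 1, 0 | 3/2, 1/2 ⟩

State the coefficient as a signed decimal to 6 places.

+0.816497  (= +√(2/3))

j₁+j₂−J=0  J+j₁−j₂=1  J−j₁+j₂=2  j₁+j₂+J+1=4
(j₁±m₁, j₂±m₂, J±M) = (1,0,1,1,2,1)
P² = 2/3
sum k=0..0:
  [0] +1/1 = 1
S = 1
C² = P²·S² = 2/3 ; C = +0.816497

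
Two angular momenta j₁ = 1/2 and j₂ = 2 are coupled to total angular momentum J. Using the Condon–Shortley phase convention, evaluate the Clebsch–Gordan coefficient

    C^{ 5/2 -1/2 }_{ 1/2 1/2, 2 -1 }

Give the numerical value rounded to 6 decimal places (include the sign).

+0.632456

√[6·0!1!4!/6! · 1!0!1!3!2!3!] = √(72/5)
  +(−1)^0/∏(0,0,0,1,1,3)! = 1/6  (running 1/6)
⟨..|..⟩ = √(72/5)·(1/6) = +0.632456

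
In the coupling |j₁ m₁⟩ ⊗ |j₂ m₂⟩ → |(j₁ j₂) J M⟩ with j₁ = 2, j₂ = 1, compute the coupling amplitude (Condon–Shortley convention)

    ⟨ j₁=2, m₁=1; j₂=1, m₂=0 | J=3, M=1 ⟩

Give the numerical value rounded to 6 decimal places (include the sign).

√[7·0!4!2!/7! · 3!1!1!1!4!2!] = √(96/5)
  +(−1)^0/∏(0,0,1,1,3,1)! = 1/6  (running 1/6)
⟨..|..⟩ = √(96/5)·(1/6) = +0.730297

+√(8/15) ≈ +0.730297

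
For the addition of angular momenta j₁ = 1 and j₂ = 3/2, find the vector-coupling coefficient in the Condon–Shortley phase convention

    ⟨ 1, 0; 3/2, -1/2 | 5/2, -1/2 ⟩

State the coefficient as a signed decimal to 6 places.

j₁+j₂−J=0  J+j₁−j₂=2  J−j₁+j₂=3  j₁+j₂+J+1=6
(j₁±m₁, j₂±m₂, J±M) = (1,1,1,2,2,3)
P² = 12/5
sum k=0..0:
  [0] +1/2 = 1/2
S = 1/2
C² = P²·S² = 3/5 ; C = +0.774597

+0.774597  (= +√(3/5))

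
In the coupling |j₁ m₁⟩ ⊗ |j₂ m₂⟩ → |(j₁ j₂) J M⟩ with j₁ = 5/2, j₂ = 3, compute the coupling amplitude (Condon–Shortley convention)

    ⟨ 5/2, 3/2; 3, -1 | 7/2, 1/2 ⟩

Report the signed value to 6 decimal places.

triangle: 2!×3!×4!/10! = 288/3628800
(j±m)!: 4!×1!×2!×4!×4!×3! = 165888
prefactor² = (2J+1)×Δ×N² = 18432/175
  k=0: +1/(0!×2!×1!×2!×2!×2!) = 1/16
  k=1: −1/(1!×1!×0!×1!×3!×3!) = -1/36
Σ = 5/144  ⇒  CG² = 18432/175×5/144² = 8/63
CG = +√(8/63) = +0.356348

+√(8/63) ≈ +0.356348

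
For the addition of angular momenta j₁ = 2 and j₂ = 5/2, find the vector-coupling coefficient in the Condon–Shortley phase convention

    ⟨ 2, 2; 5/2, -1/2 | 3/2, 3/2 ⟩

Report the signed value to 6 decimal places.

+√(4/35) ≈ +0.338062

triangle: 3!·1!·2!/7! = 12/5040
(j±m)!: 4!·0!·2!·3!·3!·0! = 1728
prefactor² = (2J+1)·Δ·N² = 576/35
  k=0: +1/(0!·3!·0!·2!·1!·0!) = 1/12
Σ = 1/12  ⇒  CG² = 576/35·1/12² = 4/35
CG = +√(4/35) = +0.338062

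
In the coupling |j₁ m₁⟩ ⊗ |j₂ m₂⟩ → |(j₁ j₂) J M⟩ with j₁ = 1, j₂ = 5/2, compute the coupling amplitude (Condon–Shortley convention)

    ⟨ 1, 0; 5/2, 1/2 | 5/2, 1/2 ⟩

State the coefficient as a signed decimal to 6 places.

j₁+j₂−J=1  J+j₁−j₂=1  J−j₁+j₂=4  j₁+j₂+J+1=7
(j₁±m₁, j₂±m₂, J±M) = (1,1,3,2,3,2)
P² = 144/35
sum k=0..1:
  [0] +1/6 = 1/6
  [1] −1/4 = -1/4
S = -1/12
C² = P²·S² = 1/35 ; C = -0.169031

-0.169031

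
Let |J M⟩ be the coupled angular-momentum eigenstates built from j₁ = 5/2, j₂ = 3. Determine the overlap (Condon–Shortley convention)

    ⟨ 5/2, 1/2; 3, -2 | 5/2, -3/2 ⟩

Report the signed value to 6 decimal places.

−√(1/14) = -0.267261

j₁+j₂−J=3  J+j₁−j₂=2  J−j₁+j₂=3  j₁+j₂+J+1=9
(j₁±m₁, j₂±m₂, J±M) = (3,2,1,5,1,4)
P² = 288/7
sum k=0..1:
  [0] +1/24 = 1/24
  [1] −1/12 = -1/12
S = -1/24
C² = P²·S² = 1/14 ; C = -0.267261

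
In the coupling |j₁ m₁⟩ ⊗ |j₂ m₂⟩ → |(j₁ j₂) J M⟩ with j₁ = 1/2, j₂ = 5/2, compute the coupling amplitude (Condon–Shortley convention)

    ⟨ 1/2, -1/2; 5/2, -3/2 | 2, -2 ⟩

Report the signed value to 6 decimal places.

-0.408248  (= −√(1/6))

√[5·1!0!4!/6! · 0!1!1!4!0!4!] = √(96)
  +(−1)^1/∏(1,0,0,0,0,4)! = -1/24  (running -1/24)
⟨..|..⟩ = √(96)·(-1/24) = -0.408248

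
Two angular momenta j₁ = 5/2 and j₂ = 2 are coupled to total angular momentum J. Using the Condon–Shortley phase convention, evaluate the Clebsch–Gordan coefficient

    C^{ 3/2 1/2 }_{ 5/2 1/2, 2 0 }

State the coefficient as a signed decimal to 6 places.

√[4·3!2!1!/7! · 3!2!2!2!2!1!] = √(32/35)
  +(−1)^1/∏(1,2,1,1,1,0)! = -1/2  (running -1/2)
  +(−1)^2/∏(2,1,0,0,2,1)! = 1/4  (running -1/4)
⟨..|..⟩ = √(32/35)·(-1/4) = -0.239046

-0.239046  (= −√(2/35))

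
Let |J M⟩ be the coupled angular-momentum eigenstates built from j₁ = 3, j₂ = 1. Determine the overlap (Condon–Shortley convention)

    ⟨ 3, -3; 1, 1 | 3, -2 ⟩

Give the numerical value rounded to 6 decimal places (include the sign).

triangle: 1!*5!*1!/8! = 120/40320
(j±m)!: 0!*6!*2!*0!*1!*5! = 172800
prefactor² = (2J+1)*Δ*N² = 3600
  k=1: −1/(1!*0!*5!*1!*0!*0!) = -1/120
Σ = -1/120  ⇒  CG² = 3600*(-1/120)² = 1/4
CG = −√(1/4) = -0.500000

-0.500000  (= −√(1/4))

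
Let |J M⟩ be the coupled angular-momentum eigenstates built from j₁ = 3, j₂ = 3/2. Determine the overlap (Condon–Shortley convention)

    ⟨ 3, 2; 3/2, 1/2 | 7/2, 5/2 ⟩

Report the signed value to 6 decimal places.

√[8·1!5!2!/9! · 5!1!2!1!6!1!] = √(6400/7)
  +(−1)^0/∏(0,1,1,2,4,0)! = 1/48  (running 1/48)
  +(−1)^1/∏(1,0,0,1,5,1)! = -1/120  (running 1/80)
⟨..|..⟩ = √(6400/7)·(1/80) = +0.377964

+0.377964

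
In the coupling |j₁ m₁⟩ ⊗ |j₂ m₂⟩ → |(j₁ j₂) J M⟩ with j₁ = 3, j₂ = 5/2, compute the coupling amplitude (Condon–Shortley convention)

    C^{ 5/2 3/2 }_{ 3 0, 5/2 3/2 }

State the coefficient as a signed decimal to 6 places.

j₁+j₂−J=3  J+j₁−j₂=3  J−j₁+j₂=2  j₁+j₂+J+1=9
(j₁±m₁, j₂±m₂, J±M) = (3,3,4,1,4,1)
P² = 864/35
sum k=2..3:
  [2] +1/8 = 1/8
  [3] −1/36 = -1/36
S = 7/72
C² = P²·S² = 7/30 ; C = +0.483046

+0.483046  (= +√(7/30))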